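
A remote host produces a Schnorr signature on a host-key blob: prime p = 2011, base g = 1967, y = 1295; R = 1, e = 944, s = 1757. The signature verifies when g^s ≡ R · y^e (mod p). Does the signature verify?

verifies

g^s mod p:
1967^2 = 3869089 ≡ 1936
1967^4 ≡ 1936^2 = 3748096 ≡ 1603
1967^8 ≡ 1603^2 = 2569609 ≡ 1562
1967^16 ≡ 1562^2 = 2439844 ≡ 501
1967^32 ≡ 501^2 = 251001 ≡ 1637
1967^64 ≡ 1637^2 = 2679769 ≡ 1117
1967^128 ≡ 1117^2 = 1247689 ≡ 869
1967^256 ≡ 869^2 = 755161 ≡ 1036
1967^512 ≡ 1036^2 = 1073296 ≡ 1433
1967^1024 ≡ 1433^2 = 2053489 ≡ 258
1757 = 1024 + 512 + 128 + 64 + 16 + 8 + 4 + 1, so 1967^1757 ≡ 258·1433·869·1117·501·1562·1603·1967 ≡ 306 (mod 2011)
R · y^e mod p:
1295^2 = 1677025 ≡ 1862
1295^4 ≡ 1862^2 = 3467044 ≡ 80
1295^8 ≡ 80^2 = 6400 ≡ 367
1295^16 ≡ 367^2 = 134689 ≡ 1963
1295^32 ≡ 1963^2 = 3853369 ≡ 293
1295^64 ≡ 293^2 = 85849 ≡ 1387
1295^128 ≡ 1387^2 = 1923769 ≡ 1253
1295^256 ≡ 1253^2 = 1570009 ≡ 1429
1295^512 ≡ 1429^2 = 2042041 ≡ 876
944 = 512 + 256 + 128 + 32 + 16, so 1295^944 ≡ 876·1429·1253·293·1963 ≡ 306 (mod 2011)
1·306 = 306 ≡ 306 (mod 2011)
306 ≡ 306 (mod 2011); signature holds.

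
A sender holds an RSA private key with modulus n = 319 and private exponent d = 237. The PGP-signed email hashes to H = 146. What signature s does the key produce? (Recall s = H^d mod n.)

262

Squares mod 319: H^1≡146, H^2≡262, H^4≡59, H^8≡291, H^16≡146, H^32≡262, H^64≡59, H^128≡291
237 = 128 + 64 + 32 + 8 + 4 + 1, so H^237 ≡ 291·59·262·291·59·146 ≡ 262 (mod 319)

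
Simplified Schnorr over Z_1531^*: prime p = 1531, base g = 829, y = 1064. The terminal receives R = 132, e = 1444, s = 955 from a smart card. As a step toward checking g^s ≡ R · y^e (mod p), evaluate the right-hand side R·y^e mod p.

955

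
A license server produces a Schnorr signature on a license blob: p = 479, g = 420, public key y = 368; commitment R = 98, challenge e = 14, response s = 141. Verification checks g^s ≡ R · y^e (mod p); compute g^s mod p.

231

420^2 = 176400 ≡ 128
420^4 ≡ 128^2 = 16384 ≡ 98
420^8 ≡ 98^2 = 9604 ≡ 24
420^16 ≡ 24^2 = 576 ≡ 97
420^32 ≡ 97^2 = 9409 ≡ 308
420^64 ≡ 308^2 = 94864 ≡ 22
420^128 ≡ 22^2 = 484 ≡ 5
141 = 128 + 8 + 4 + 1, so 420^141 ≡ 5·24·98·420 ≡ 231 (mod 479)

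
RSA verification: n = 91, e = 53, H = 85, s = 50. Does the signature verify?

s^53 mod 91 = 85
s^53 mod 91 = 85 matches H.

verifies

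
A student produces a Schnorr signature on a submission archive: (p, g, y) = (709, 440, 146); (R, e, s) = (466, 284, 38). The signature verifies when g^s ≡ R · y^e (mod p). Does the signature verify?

verifies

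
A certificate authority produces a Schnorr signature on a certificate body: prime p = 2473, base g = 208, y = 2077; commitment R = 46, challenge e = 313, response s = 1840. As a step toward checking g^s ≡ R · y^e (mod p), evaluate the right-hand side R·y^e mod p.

878

2077^2 = 4313929 ≡ 1017
2077^4 ≡ 1017^2 = 1034289 ≡ 575
2077^8 ≡ 575^2 = 330625 ≡ 1716
2077^16 ≡ 1716^2 = 2944656 ≡ 1786
2077^32 ≡ 1786^2 = 3189796 ≡ 2099
2077^64 ≡ 2099^2 = 4405801 ≡ 1388
2077^128 ≡ 1388^2 = 1926544 ≡ 77
2077^256 ≡ 77^2 = 5929 ≡ 983
313 = 256 + 32 + 16 + 8 + 1, so 2077^313 ≡ 983·2099·1786·1716·2077 ≡ 2062 (mod 2473)
R · y^e ≡ 46·2062 = 94852 ≡ 878 (mod 2473)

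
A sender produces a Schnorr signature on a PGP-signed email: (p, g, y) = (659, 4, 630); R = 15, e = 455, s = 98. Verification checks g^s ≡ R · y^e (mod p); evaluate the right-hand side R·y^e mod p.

630^2 = 396900 ≡ 182
630^4 ≡ 182^2 = 33124 ≡ 174
630^8 ≡ 174^2 = 30276 ≡ 621
630^16 ≡ 621^2 = 385641 ≡ 126
630^32 ≡ 126^2 = 15876 ≡ 60
630^64 ≡ 60^2 = 3600 ≡ 305
630^128 ≡ 305^2 = 93025 ≡ 106
630^256 ≡ 106^2 = 11236 ≡ 33
455 = 256 + 128 + 64 + 4 + 2 + 1, so 630^455 ≡ 33·106·305·174·182·630 ≡ 73 (mod 659)
R · y^e ≡ 15·73 = 1095 ≡ 436 (mod 659)

436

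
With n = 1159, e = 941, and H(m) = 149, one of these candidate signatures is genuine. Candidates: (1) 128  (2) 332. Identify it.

2

Candidate 1: 128^2 = 16384 ≡ 158; 128^4 ≡ 158^2 = 24964 ≡ 625; 128^8 ≡ 625^2 = 390625 ≡ 42; 128^16 ≡ 42^2 = 1764 ≡ 605; 128^32 ≡ 605^2 = 366025 ≡ 940; 128^64 ≡ 940^2 = 883600 ≡ 442; 128^128 ≡ 442^2 = 195364 ≡ 652; 128^256 ≡ 652^2 = 425104 ≡ 910; 128^512 ≡ 910^2 = 828100 ≡ 574; 941 = 512 + 256 + 128 + 32 + 8 + 4 + 1, so 128^941 ≡ 574·910·652·940·42·625·128 ≡ 200 (mod 1159)
Candidate 2: 332^2 = 110224 ≡ 119; 332^4 ≡ 119^2 = 14161 ≡ 253; 332^8 ≡ 253^2 = 64009 ≡ 264; 332^16 ≡ 264^2 = 69696 ≡ 156; 332^32 ≡ 156^2 = 24336 ≡ 1156; 332^64 ≡ 1156^2 = 1336336 ≡ 9; 332^128 ≡ 9^2 = 81; 332^256 ≡ 81^2 = 6561 ≡ 766; 332^512 ≡ 766^2 = 586756 ≡ 302; 941 = 512 + 256 + 128 + 32 + 8 + 4 + 1, so 332^941 ≡ 302·766·81·1156·264·253·332 ≡ 149 (mod 1159)
  → matches H(m) = 149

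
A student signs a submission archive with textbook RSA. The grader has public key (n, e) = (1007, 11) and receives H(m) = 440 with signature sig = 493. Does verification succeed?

fails

Squares mod 1007: sig^1≡493, sig^2≡362, sig^4≡134, sig^8≡837
11 = 8 + 2 + 1, so sig^11 ≡ 837·362·493 ≡ 683 (mod 1007)
683 ≠ 440, so verification fails.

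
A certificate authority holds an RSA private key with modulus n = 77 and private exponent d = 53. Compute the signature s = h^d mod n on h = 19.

Squares mod 77: h^1≡19, h^2≡53, h^4≡37, h^8≡60, h^16≡58, h^32≡53
53 = 32 + 16 + 4 + 1, so h^53 ≡ 53·58·37·19 ≡ 17 (mod 77)

17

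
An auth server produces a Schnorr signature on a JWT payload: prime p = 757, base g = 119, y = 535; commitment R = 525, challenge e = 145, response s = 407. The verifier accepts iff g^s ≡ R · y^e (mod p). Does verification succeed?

g^s mod p:
Squares mod 757: 119^1≡119, 119^2≡535, 119^4≡79, 119^8≡185, 119^16≡160, 119^32≡619, 119^64≡119, 119^128≡535, 119^256≡79
407 = 256 + 128 + 16 + 4 + 2 + 1, so 119^407 ≡ 79·535·160·79·535·119 ≡ 185 (mod 757)
R · y^e mod p:
Squares mod 757: 535^1≡535, 535^2≡79, 535^4≡185, 535^8≡160, 535^16≡619, 535^32≡119, 535^64≡535, 535^128≡79
145 = 128 + 16 + 1, so 535^145 ≡ 79·619·535 ≡ 115 (mod 757)
525·115 = 60375 ≡ 572 (mod 757)
185 ≠ 572; the check fails.

fails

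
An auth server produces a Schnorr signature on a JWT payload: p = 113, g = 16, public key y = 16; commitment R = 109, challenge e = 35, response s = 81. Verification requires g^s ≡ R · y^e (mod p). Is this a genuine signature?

genuine

g^s mod p:
16^2 = 256 ≡ 30
16^4 ≡ 30^2 = 900 ≡ 109
16^8 ≡ 109^2 = 11881 ≡ 16
16^16 ≡ 16^2 = 256 ≡ 30
16^32 ≡ 30^2 = 900 ≡ 109
16^64 ≡ 109^2 = 11881 ≡ 16
81 = 64 + 16 + 1, so 16^81 ≡ 16·30·16 ≡ 109 (mod 113)
R · y^e mod p:
16^2 = 256 ≡ 30
16^4 ≡ 30^2 = 900 ≡ 109
16^8 ≡ 109^2 = 11881 ≡ 16
16^16 ≡ 16^2 = 256 ≡ 30
16^32 ≡ 30^2 = 900 ≡ 109
35 = 32 + 2 + 1, so 16^35 ≡ 109·30·16 ≡ 1 (mod 113)
109·1 = 109 ≡ 109 (mod 113)
109 ≡ 109 (mod 113); signature holds.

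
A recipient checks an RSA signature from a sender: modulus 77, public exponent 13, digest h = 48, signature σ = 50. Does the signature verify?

does not verify

σ^2 ≡ 50^2 = 2500 ≡ 36
σ^4 ≡ 36^2 = 1296 ≡ 64
σ^8 ≡ 64^2 = 4096 ≡ 15
13 = 8 + 4 + 1, so σ^13 ≡ 15·64·50 ≡ 29 (mod 77)
σ^13 mod 77 = 29, but h = 48.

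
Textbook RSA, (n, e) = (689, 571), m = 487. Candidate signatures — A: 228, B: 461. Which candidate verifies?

Candidate A: 228^2 = 51984 ≡ 309; 228^4 ≡ 309^2 = 95481 ≡ 399; 228^8 ≡ 399^2 = 159201 ≡ 42; 228^16 ≡ 42^2 = 1764 ≡ 386; 228^32 ≡ 386^2 = 148996 ≡ 172; 228^64 ≡ 172^2 = 29584 ≡ 646; 228^128 ≡ 646^2 = 417316 ≡ 471; 228^256 ≡ 471^2 = 221841 ≡ 672; 228^512 ≡ 672^2 = 451584 ≡ 289; 571 = 512 + 32 + 16 + 8 + 2 + 1, so 228^571 ≡ 289·172·386·42·309·228 ≡ 487 (mod 689)
  → matches m = 487
Candidate B: 461^2 = 212521 ≡ 309; 461^4 ≡ 309^2 = 95481 ≡ 399; 461^8 ≡ 399^2 = 159201 ≡ 42; 461^16 ≡ 42^2 = 1764 ≡ 386; 461^32 ≡ 386^2 = 148996 ≡ 172; 461^64 ≡ 172^2 = 29584 ≡ 646; 461^128 ≡ 646^2 = 417316 ≡ 471; 461^256 ≡ 471^2 = 221841 ≡ 672; 461^512 ≡ 672^2 = 451584 ≡ 289; 571 = 512 + 32 + 16 + 8 + 2 + 1, so 461^571 ≡ 289·172·386·42·309·461 ≡ 202 (mod 689)

A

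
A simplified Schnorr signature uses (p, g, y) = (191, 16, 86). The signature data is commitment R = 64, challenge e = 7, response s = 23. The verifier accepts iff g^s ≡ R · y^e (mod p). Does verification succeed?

g^s mod p:
16^2 = 256 ≡ 65
16^4 ≡ 65^2 = 4225 ≡ 23
16^8 ≡ 23^2 = 529 ≡ 147
16^16 ≡ 147^2 = 21609 ≡ 26
23 = 16 + 4 + 2 + 1, so 16^23 ≡ 26·23·65·16 ≡ 24 (mod 191)
R · y^e mod p:
86^2 = 7396 ≡ 138
86^4 ≡ 138^2 = 19044 ≡ 135
7 = 4 + 2 + 1, so 86^7 ≡ 135·138·86 ≡ 72 (mod 191)
64·72 = 4608 ≡ 24 (mod 191)
24 ≡ 24 (mod 191); signature holds.

passes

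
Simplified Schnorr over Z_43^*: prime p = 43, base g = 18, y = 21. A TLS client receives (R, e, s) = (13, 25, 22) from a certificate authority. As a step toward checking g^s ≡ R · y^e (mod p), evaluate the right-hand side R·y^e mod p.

Squares mod 43: 21^1≡21, 21^2≡11, 21^4≡35, 21^8≡21, 21^16≡11
25 = 16 + 8 + 1, so 21^25 ≡ 11·21·21 ≡ 35 (mod 43)
R · y^e ≡ 13·35 = 455 ≡ 25 (mod 43)

25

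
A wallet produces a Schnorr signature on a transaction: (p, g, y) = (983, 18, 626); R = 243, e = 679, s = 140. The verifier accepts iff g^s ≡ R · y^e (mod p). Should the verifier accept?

g^s mod p:
18^2 = 324
18^4 ≡ 324^2 = 104976 ≡ 778
18^8 ≡ 778^2 = 605284 ≡ 739
18^16 ≡ 739^2 = 546121 ≡ 556
18^32 ≡ 556^2 = 309136 ≡ 474
18^64 ≡ 474^2 = 224676 ≡ 552
18^128 ≡ 552^2 = 304704 ≡ 957
140 = 128 + 8 + 4, so 18^140 ≡ 957·739·778 ≡ 972 (mod 983)
R · y^e mod p:
626^2 = 391876 ≡ 642
626^4 ≡ 642^2 = 412164 ≡ 287
626^8 ≡ 287^2 = 82369 ≡ 780
626^16 ≡ 780^2 = 608400 ≡ 906
626^32 ≡ 906^2 = 820836 ≡ 31
626^64 ≡ 31^2 = 961
626^128 ≡ 961^2 = 923521 ≡ 484
626^256 ≡ 484^2 = 234256 ≡ 302
626^512 ≡ 302^2 = 91204 ≡ 768
679 = 512 + 128 + 32 + 4 + 2 + 1, so 626^679 ≡ 768·484·31·287·642·626 ≡ 4 (mod 983)
243·4 = 972 ≡ 972 (mod 983)
972 ≡ 972 (mod 983); signature holds.

accept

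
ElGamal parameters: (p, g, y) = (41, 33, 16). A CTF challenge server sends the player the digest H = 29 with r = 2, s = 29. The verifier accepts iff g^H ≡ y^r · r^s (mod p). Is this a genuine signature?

genuine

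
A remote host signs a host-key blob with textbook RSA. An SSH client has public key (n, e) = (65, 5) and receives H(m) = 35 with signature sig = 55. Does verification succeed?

passes

sig^2 ≡ 55^2 = 3025 ≡ 35
sig^4 ≡ 35^2 = 1225 ≡ 55
5 = 4 + 1, so sig^5 ≡ 55·55 ≡ 35 (mod 65)
Since 35 equals the digest 35, verification succeeds.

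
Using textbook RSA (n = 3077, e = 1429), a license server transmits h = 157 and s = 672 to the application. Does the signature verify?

s^2 ≡ 672^2 = 451584 ≡ 2342
s^4 ≡ 2342^2 = 5484964 ≡ 1750
s^8 ≡ 1750^2 = 3062500 ≡ 885
s^16 ≡ 885^2 = 783225 ≡ 1667
s^32 ≡ 1667^2 = 2778889 ≡ 358
s^64 ≡ 358^2 = 128164 ≡ 2007
s^128 ≡ 2007^2 = 4028049 ≡ 256
s^256 ≡ 256^2 = 65536 ≡ 919
s^512 ≡ 919^2 = 844561 ≡ 1463
s^1024 ≡ 1463^2 = 2140369 ≡ 1854
1429 = 1024 + 256 + 128 + 16 + 4 + 1, so s^1429 ≡ 1854·919·256·1667·1750·672 ≡ 1130 (mod 3077)
s^1429 mod 3077 = 1130, but h = 157.

does not verify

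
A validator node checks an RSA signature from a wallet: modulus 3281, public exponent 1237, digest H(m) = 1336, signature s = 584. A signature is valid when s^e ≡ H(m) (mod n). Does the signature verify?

Squares mod 3281: s^1≡584, s^2≡3113, s^4≡1976, s^8≡186, s^16≡1786, s^32≡664, s^64≡1242, s^128≡494, s^256≡1242, s^512≡494, s^1024≡1242
1237 = 1024 + 128 + 64 + 16 + 4 + 1, so s^1237 ≡ 1242·494·1242·1786·1976·584 ≡ 1945 (mod 3281)
s^1237 mod 3281 = 1945, but H(m) = 1336.

does not verify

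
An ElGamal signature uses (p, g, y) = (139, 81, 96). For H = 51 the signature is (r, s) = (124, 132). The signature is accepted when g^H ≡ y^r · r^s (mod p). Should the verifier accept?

reject

Left side g^H mod p:
81^2 = 6561 ≡ 28
81^4 ≡ 28^2 = 784 ≡ 89
81^8 ≡ 89^2 = 7921 ≡ 137
81^16 ≡ 137^2 = 18769 ≡ 4
81^32 ≡ 4^2 = 16
51 = 32 + 16 + 2 + 1, so 81^51 ≡ 16·4·28·81 ≡ 36 (mod 139)
Right side y^r · r^s mod p:
96^2 = 9216 ≡ 42
96^4 ≡ 42^2 = 1764 ≡ 96
96^8 ≡ 96^2 = 9216 ≡ 42
96^16 ≡ 42^2 = 1764 ≡ 96
96^32 ≡ 96^2 = 9216 ≡ 42
96^64 ≡ 42^2 = 1764 ≡ 96
124 = 64 + 32 + 16 + 8 + 4, so 96^124 ≡ 96·42·96·42·96 ≡ 96 (mod 139)
124^2 = 15376 ≡ 86
124^4 ≡ 86^2 = 7396 ≡ 29
124^8 ≡ 29^2 = 841 ≡ 7
124^16 ≡ 7^2 = 49
124^32 ≡ 49^2 = 2401 ≡ 38
124^64 ≡ 38^2 = 1444 ≡ 54
124^128 ≡ 54^2 = 2916 ≡ 136
132 = 128 + 4, so 124^132 ≡ 136·29 ≡ 52 (mod 139)
96·52 = 4992 ≡ 127 (mod 139)
36 ≠ 127, so verification fails.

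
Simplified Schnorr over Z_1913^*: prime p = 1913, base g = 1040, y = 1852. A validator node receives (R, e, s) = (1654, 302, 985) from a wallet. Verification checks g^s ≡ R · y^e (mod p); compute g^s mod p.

651

1040^2 = 1081600 ≡ 755
1040^4 ≡ 755^2 = 570025 ≡ 1864
1040^8 ≡ 1864^2 = 3474496 ≡ 488
1040^16 ≡ 488^2 = 238144 ≡ 932
1040^32 ≡ 932^2 = 868624 ≡ 122
1040^64 ≡ 122^2 = 14884 ≡ 1493
1040^128 ≡ 1493^2 = 2229049 ≡ 404
1040^256 ≡ 404^2 = 163216 ≡ 611
1040^512 ≡ 611^2 = 373321 ≡ 286
985 = 512 + 256 + 128 + 64 + 16 + 8 + 1, so 1040^985 ≡ 286·611·404·1493·932·488·1040 ≡ 651 (mod 1913)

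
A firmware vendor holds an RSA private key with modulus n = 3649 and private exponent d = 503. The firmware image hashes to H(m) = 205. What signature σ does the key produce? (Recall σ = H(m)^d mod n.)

1312

Squares mod 3649: (H(m))^1≡205, (H(m))^2≡1886, (H(m))^4≡2870, (H(m))^8≡1107, (H(m))^16≡3034, (H(m))^32≡2378, (H(m))^64≡2583, (H(m))^128≡1517, (H(m))^256≡2419
503 = 256 + 128 + 64 + 32 + 16 + 4 + 2 + 1, so (H(m))^503 ≡ 2419·1517·2583·2378·3034·2870·1886·205 ≡ 1312 (mod 3649)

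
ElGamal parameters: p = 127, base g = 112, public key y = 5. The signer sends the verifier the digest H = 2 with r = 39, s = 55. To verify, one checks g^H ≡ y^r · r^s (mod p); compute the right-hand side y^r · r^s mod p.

5^2 = 25
5^4 ≡ 25^2 = 625 ≡ 117
5^8 ≡ 117^2 = 13689 ≡ 100
5^16 ≡ 100^2 = 10000 ≡ 94
5^32 ≡ 94^2 = 8836 ≡ 73
39 = 32 + 4 + 2 + 1, so 5^39 ≡ 73·117·25·5 ≡ 63 (mod 127)
39^2 = 1521 ≡ 124
39^4 ≡ 124^2 = 15376 ≡ 9
39^8 ≡ 9^2 = 81
39^16 ≡ 81^2 = 6561 ≡ 84
39^32 ≡ 84^2 = 7056 ≡ 71
55 = 32 + 16 + 4 + 2 + 1, so 39^55 ≡ 71·84·9·124·39 ≡ 58 (mod 127)
y^r · r^s ≡ 63·58 = 3654 ≡ 98 (mod 127)

98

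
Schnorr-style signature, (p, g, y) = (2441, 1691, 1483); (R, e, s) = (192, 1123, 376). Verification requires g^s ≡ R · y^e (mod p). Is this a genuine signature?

forged

g^s mod p:
1691^376 mod 2441 = 2136
R · y^e mod p:
1483^1123 mod 2441 = 2168
192·2168 = 416256 ≡ 1286 (mod 2441)
2136 ≠ 1286; the check fails.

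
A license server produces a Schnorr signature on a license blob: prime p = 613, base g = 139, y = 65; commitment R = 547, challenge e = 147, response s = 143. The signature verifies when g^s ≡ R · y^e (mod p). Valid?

no

g^s mod p:
139^2 = 19321 ≡ 318
139^4 ≡ 318^2 = 101124 ≡ 592
139^8 ≡ 592^2 = 350464 ≡ 441
139^16 ≡ 441^2 = 194481 ≡ 160
139^32 ≡ 160^2 = 25600 ≡ 467
139^64 ≡ 467^2 = 218089 ≡ 474
139^128 ≡ 474^2 = 224676 ≡ 318
143 = 128 + 8 + 4 + 2 + 1, so 139^143 ≡ 318·441·592·318·139 ≡ 172 (mod 613)
R · y^e mod p:
65^2 = 4225 ≡ 547
65^4 ≡ 547^2 = 299209 ≡ 65
65^8 ≡ 65^2 = 4225 ≡ 547
65^16 ≡ 547^2 = 299209 ≡ 65
65^32 ≡ 65^2 = 4225 ≡ 547
65^64 ≡ 547^2 = 299209 ≡ 65
65^128 ≡ 65^2 = 4225 ≡ 547
147 = 128 + 16 + 2 + 1, so 65^147 ≡ 547·65·547·65 ≡ 1 (mod 613)
547·1 = 547 ≡ 547 (mod 613)
172 ≠ 547; the check fails.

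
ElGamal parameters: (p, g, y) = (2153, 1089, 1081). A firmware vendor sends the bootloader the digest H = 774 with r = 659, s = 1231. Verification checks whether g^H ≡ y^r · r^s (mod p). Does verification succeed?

fails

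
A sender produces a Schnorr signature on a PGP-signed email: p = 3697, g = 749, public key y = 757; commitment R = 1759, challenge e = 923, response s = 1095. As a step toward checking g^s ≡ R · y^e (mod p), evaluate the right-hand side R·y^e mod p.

757^2 = 573049 ≡ 14
757^4 ≡ 14^2 = 196
757^8 ≡ 196^2 = 38416 ≡ 1446
757^16 ≡ 1446^2 = 2090916 ≡ 2111
757^32 ≡ 2111^2 = 4456321 ≡ 1436
757^64 ≡ 1436^2 = 2062096 ≡ 2867
757^128 ≡ 2867^2 = 8219689 ≡ 1258
757^256 ≡ 1258^2 = 1582564 ≡ 248
757^512 ≡ 248^2 = 61504 ≡ 2352
923 = 512 + 256 + 128 + 16 + 8 + 2 + 1, so 757^923 ≡ 2352·248·1258·2111·1446·14·757 ≡ 2795 (mod 3697)
R · y^e ≡ 1759·2795 = 4916405 ≡ 3092 (mod 3697)

3092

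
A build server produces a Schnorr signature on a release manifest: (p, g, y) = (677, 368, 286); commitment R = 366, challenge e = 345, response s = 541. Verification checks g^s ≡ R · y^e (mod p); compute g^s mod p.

257

368^2 = 135424 ≡ 24
368^4 ≡ 24^2 = 576
368^8 ≡ 576^2 = 331776 ≡ 46
368^16 ≡ 46^2 = 2116 ≡ 85
368^32 ≡ 85^2 = 7225 ≡ 455
368^64 ≡ 455^2 = 207025 ≡ 540
368^128 ≡ 540^2 = 291600 ≡ 490
368^256 ≡ 490^2 = 240100 ≡ 442
368^512 ≡ 442^2 = 195364 ≡ 388
541 = 512 + 16 + 8 + 4 + 1, so 368^541 ≡ 388·85·46·576·368 ≡ 257 (mod 677)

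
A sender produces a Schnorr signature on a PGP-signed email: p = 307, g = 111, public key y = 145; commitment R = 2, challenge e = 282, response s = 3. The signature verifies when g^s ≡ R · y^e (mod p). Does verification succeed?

passes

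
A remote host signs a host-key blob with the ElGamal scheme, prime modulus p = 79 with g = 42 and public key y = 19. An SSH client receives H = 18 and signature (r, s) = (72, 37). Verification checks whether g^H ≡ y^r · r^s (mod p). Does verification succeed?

Left side g^H mod p:
42^2 = 1764 ≡ 26
42^4 ≡ 26^2 = 676 ≡ 44
42^8 ≡ 44^2 = 1936 ≡ 40
42^16 ≡ 40^2 = 1600 ≡ 20
18 = 16 + 2, so 42^18 ≡ 20·26 ≡ 46 (mod 79)
Right side y^r · r^s mod p:
19^2 = 361 ≡ 45
19^4 ≡ 45^2 = 2025 ≡ 50
19^8 ≡ 50^2 = 2500 ≡ 51
19^16 ≡ 51^2 = 2601 ≡ 73
19^32 ≡ 73^2 = 5329 ≡ 36
19^64 ≡ 36^2 = 1296 ≡ 32
72 = 64 + 8, so 19^72 ≡ 32·51 ≡ 52 (mod 79)
72^2 = 5184 ≡ 49
72^4 ≡ 49^2 = 2401 ≡ 31
72^8 ≡ 31^2 = 961 ≡ 13
72^16 ≡ 13^2 = 169 ≡ 11
72^32 ≡ 11^2 = 121 ≡ 42
37 = 32 + 4 + 1, so 72^37 ≡ 42·31·72 ≡ 50 (mod 79)
52·50 = 2600 ≡ 72 (mod 79)
46 ≠ 72, so verification fails.

fails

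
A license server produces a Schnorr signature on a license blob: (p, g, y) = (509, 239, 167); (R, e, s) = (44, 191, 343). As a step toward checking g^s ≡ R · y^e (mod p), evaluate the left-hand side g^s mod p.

383

Squares mod 509: 239^1≡239, 239^2≡113, 239^4≡44, 239^8≡409, 239^16≡329, 239^32≡333, 239^64≡436, 239^128≡239, 239^256≡113
343 = 256 + 64 + 16 + 4 + 2 + 1, so 239^343 ≡ 113·436·329·44·113·239 ≡ 383 (mod 509)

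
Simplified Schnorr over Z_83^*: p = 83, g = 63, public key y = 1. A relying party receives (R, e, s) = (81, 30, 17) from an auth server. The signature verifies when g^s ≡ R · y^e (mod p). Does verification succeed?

passes

g^s mod p:
63^17 mod 83 = 81
R · y^e mod p:
1^30 mod 83 = 1
81·1 = 81 ≡ 81 (mod 83)
81 ≡ 81 (mod 83); signature holds.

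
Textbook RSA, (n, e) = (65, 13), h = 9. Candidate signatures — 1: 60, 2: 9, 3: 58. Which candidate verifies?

Candidate 1: Squares mod 65: 60^1≡60, 60^2≡25, 60^4≡40, 60^8≡40; 13 = 8 + 4 + 1, so 60^13 ≡ 40·40·60 ≡ 60 (mod 65)
Candidate 2: Squares mod 65: 9^1≡9, 9^2≡16, 9^4≡61, 9^8≡16; 13 = 8 + 4 + 1, so 9^13 ≡ 16·61·9 ≡ 9 (mod 65)
  → matches h = 9
Candidate 3: Squares mod 65: 58^1≡58, 58^2≡49, 58^4≡61, 58^8≡16; 13 = 8 + 4 + 1, so 58^13 ≡ 16·61·58 ≡ 58 (mod 65)

2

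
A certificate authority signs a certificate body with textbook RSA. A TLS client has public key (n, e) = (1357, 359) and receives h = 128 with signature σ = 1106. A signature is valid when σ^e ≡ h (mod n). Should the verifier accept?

accept

Squares mod 1357: σ^1≡1106, σ^2≡579, σ^4≡62, σ^8≡1130, σ^16≡1320, σ^32≡12, σ^64≡144, σ^128≡381, σ^256≡1319
359 = 256 + 64 + 32 + 4 + 2 + 1, so σ^359 ≡ 1319·144·12·62·579·1106 ≡ 128 (mod 1357)
128 = h, so the signature checks out.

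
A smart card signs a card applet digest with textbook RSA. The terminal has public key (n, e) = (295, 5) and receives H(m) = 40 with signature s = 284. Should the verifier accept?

reject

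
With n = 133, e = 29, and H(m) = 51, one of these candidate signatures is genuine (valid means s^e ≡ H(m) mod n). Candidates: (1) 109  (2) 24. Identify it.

1

Candidate 1: 109^29 mod 133 = 51
  → matches H(m) = 51
Candidate 2: 24^29 mod 133 = 82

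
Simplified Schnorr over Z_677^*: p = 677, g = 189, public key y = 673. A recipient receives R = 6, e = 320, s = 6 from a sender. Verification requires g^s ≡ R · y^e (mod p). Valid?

g^s mod p:
189^2 = 35721 ≡ 517
189^4 ≡ 517^2 = 267289 ≡ 551
6 = 4 + 2, so 189^6 ≡ 551·517 ≡ 527 (mod 677)
R · y^e mod p:
673^2 = 452929 ≡ 16
673^4 ≡ 16^2 = 256
673^8 ≡ 256^2 = 65536 ≡ 544
673^16 ≡ 544^2 = 295936 ≡ 87
673^32 ≡ 87^2 = 7569 ≡ 122
673^64 ≡ 122^2 = 14884 ≡ 667
673^128 ≡ 667^2 = 444889 ≡ 100
673^256 ≡ 100^2 = 10000 ≡ 522
320 = 256 + 64, so 673^320 ≡ 522·667 ≡ 196 (mod 677)
6·196 = 1176 ≡ 499 (mod 677)
527 ≠ 499; the check fails.

no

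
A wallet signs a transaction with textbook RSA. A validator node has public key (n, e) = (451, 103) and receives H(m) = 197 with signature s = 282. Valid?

s^2 ≡ 282^2 = 79524 ≡ 148
s^4 ≡ 148^2 = 21904 ≡ 256
s^8 ≡ 256^2 = 65536 ≡ 141
s^16 ≡ 141^2 = 19881 ≡ 37
s^32 ≡ 37^2 = 1369 ≡ 16
s^64 ≡ 16^2 = 256
103 = 64 + 32 + 4 + 2 + 1, so s^103 ≡ 256·16·256·148·282 ≡ 244 (mod 451)
244 ≠ 197, so verification fails.

no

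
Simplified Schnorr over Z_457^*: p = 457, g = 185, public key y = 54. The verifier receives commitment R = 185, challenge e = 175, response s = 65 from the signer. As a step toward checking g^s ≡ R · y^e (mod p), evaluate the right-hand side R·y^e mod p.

68

54^2 = 2916 ≡ 174
54^4 ≡ 174^2 = 30276 ≡ 114
54^8 ≡ 114^2 = 12996 ≡ 200
54^16 ≡ 200^2 = 40000 ≡ 241
54^32 ≡ 241^2 = 58081 ≡ 42
54^64 ≡ 42^2 = 1764 ≡ 393
54^128 ≡ 393^2 = 154449 ≡ 440
175 = 128 + 32 + 8 + 4 + 2 + 1, so 54^175 ≡ 440·42·200·114·174·54 ≡ 114 (mod 457)
R · y^e ≡ 185·114 = 21090 ≡ 68 (mod 457)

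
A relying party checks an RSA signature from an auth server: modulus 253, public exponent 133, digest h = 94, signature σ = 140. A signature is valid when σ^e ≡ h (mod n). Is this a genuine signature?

σ^133 mod 253 = 94
94 = h, so the signature checks out.

genuine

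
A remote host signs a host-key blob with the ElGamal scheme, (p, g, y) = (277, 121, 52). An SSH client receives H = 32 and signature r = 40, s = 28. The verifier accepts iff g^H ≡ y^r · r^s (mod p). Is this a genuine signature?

genuine

Left side g^H mod p:
121^2 = 14641 ≡ 237
121^4 ≡ 237^2 = 56169 ≡ 215
121^8 ≡ 215^2 = 46225 ≡ 243
121^16 ≡ 243^2 = 59049 ≡ 48
121^32 ≡ 48^2 = 2304 ≡ 88
Right side y^r · r^s mod p:
52^2 = 2704 ≡ 211
52^4 ≡ 211^2 = 44521 ≡ 201
52^8 ≡ 201^2 = 40401 ≡ 236
52^16 ≡ 236^2 = 55696 ≡ 19
52^32 ≡ 19^2 = 361 ≡ 84
40 = 32 + 8, so 52^40 ≡ 84·236 ≡ 157 (mod 277)
40^2 = 1600 ≡ 215
40^4 ≡ 215^2 = 46225 ≡ 243
40^8 ≡ 243^2 = 59049 ≡ 48
40^16 ≡ 48^2 = 2304 ≡ 88
28 = 16 + 8 + 4, so 40^28 ≡ 88·48·243 ≡ 147 (mod 277)
157·147 = 23079 ≡ 88 (mod 277)
88 ≡ 88 (mod 277), so the signature is genuine.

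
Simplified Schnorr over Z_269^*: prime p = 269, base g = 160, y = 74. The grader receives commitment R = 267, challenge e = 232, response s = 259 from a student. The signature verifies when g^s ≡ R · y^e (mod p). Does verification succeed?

passes

g^s mod p:
160^2 = 25600 ≡ 45
160^4 ≡ 45^2 = 2025 ≡ 142
160^8 ≡ 142^2 = 20164 ≡ 258
160^16 ≡ 258^2 = 66564 ≡ 121
160^32 ≡ 121^2 = 14641 ≡ 115
160^64 ≡ 115^2 = 13225 ≡ 44
160^128 ≡ 44^2 = 1936 ≡ 53
160^256 ≡ 53^2 = 2809 ≡ 119
259 = 256 + 2 + 1, so 160^259 ≡ 119·45·160 ≡ 35 (mod 269)
R · y^e mod p:
74^2 = 5476 ≡ 96
74^4 ≡ 96^2 = 9216 ≡ 70
74^8 ≡ 70^2 = 4900 ≡ 58
74^16 ≡ 58^2 = 3364 ≡ 136
74^32 ≡ 136^2 = 18496 ≡ 204
74^64 ≡ 204^2 = 41616 ≡ 190
74^128 ≡ 190^2 = 36100 ≡ 54
232 = 128 + 64 + 32 + 8, so 74^232 ≡ 54·190·204·58 ≡ 117 (mod 269)
267·117 = 31239 ≡ 35 (mod 269)
35 ≡ 35 (mod 269); signature holds.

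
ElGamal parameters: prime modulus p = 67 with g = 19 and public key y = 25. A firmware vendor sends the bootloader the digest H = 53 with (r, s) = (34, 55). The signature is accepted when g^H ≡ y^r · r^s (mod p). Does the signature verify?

Left side g^H mod p:
19^2 = 361 ≡ 26
19^4 ≡ 26^2 = 676 ≡ 6
19^8 ≡ 6^2 = 36
19^16 ≡ 36^2 = 1296 ≡ 23
19^32 ≡ 23^2 = 529 ≡ 60
53 = 32 + 16 + 4 + 1, so 19^53 ≡ 60·23·6·19 ≡ 4 (mod 67)
Right side y^r · r^s mod p:
25^2 = 625 ≡ 22
25^4 ≡ 22^2 = 484 ≡ 15
25^8 ≡ 15^2 = 225 ≡ 24
25^16 ≡ 24^2 = 576 ≡ 40
25^32 ≡ 40^2 = 1600 ≡ 59
34 = 32 + 2, so 25^34 ≡ 59·22 ≡ 25 (mod 67)
34^2 = 1156 ≡ 17
34^4 ≡ 17^2 = 289 ≡ 21
34^8 ≡ 21^2 = 441 ≡ 39
34^16 ≡ 39^2 = 1521 ≡ 47
34^32 ≡ 47^2 = 2209 ≡ 65
55 = 32 + 16 + 4 + 2 + 1, so 34^55 ≡ 65·47·21·17·34 ≡ 38 (mod 67)
25·38 = 950 ≡ 12 (mod 67)
4 ≠ 12, so verification fails.

does not verify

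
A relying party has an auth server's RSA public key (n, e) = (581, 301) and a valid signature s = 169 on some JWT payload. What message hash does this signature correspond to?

260

s^2 ≡ 169^2 = 28561 ≡ 92
s^4 ≡ 92^2 = 8464 ≡ 330
s^8 ≡ 330^2 = 108900 ≡ 253
s^16 ≡ 253^2 = 64009 ≡ 99
s^32 ≡ 99^2 = 9801 ≡ 505
s^64 ≡ 505^2 = 255025 ≡ 547
s^128 ≡ 547^2 = 299209 ≡ 575
s^256 ≡ 575^2 = 330625 ≡ 36
301 = 256 + 32 + 8 + 4 + 1, so s^301 ≡ 36·505·253·330·169 ≡ 260 (mod 581)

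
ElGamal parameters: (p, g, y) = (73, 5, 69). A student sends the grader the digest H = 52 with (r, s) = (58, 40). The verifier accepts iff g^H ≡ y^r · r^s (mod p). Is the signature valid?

invalid

Left side g^H mod p:
5^2 = 25
5^4 ≡ 25^2 = 625 ≡ 41
5^8 ≡ 41^2 = 1681 ≡ 2
5^16 ≡ 2^2 = 4
5^32 ≡ 4^2 = 16
52 = 32 + 16 + 4, so 5^52 ≡ 16·4·41 ≡ 69 (mod 73)
Right side y^r · r^s mod p:
69^2 = 4761 ≡ 16
69^4 ≡ 16^2 = 256 ≡ 37
69^8 ≡ 37^2 = 1369 ≡ 55
69^16 ≡ 55^2 = 3025 ≡ 32
69^32 ≡ 32^2 = 1024 ≡ 2
58 = 32 + 16 + 8 + 2, so 69^58 ≡ 2·32·55·16 ≡ 37 (mod 73)
58^2 = 3364 ≡ 6
58^4 ≡ 6^2 = 36
58^8 ≡ 36^2 = 1296 ≡ 55
58^16 ≡ 55^2 = 3025 ≡ 32
58^32 ≡ 32^2 = 1024 ≡ 2
40 = 32 + 8, so 58^40 ≡ 2·55 ≡ 37 (mod 73)
37·37 = 1369 ≡ 55 (mod 73)
69 ≠ 55, so verification fails.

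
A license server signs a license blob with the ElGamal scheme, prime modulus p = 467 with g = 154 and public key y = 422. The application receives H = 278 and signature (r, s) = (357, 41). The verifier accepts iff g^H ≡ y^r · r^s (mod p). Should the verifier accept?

Left side g^H mod p:
154^2 = 23716 ≡ 366
154^4 ≡ 366^2 = 133956 ≡ 394
154^8 ≡ 394^2 = 155236 ≡ 192
154^16 ≡ 192^2 = 36864 ≡ 438
154^32 ≡ 438^2 = 191844 ≡ 374
154^64 ≡ 374^2 = 139876 ≡ 243
154^128 ≡ 243^2 = 59049 ≡ 207
154^256 ≡ 207^2 = 42849 ≡ 352
278 = 256 + 16 + 4 + 2, so 154^278 ≡ 352·438·394·366 ≡ 4 (mod 467)
Right side y^r · r^s mod p:
422^2 = 178084 ≡ 157
422^4 ≡ 157^2 = 24649 ≡ 365
422^8 ≡ 365^2 = 133225 ≡ 130
422^16 ≡ 130^2 = 16900 ≡ 88
422^32 ≡ 88^2 = 7744 ≡ 272
422^64 ≡ 272^2 = 73984 ≡ 198
422^128 ≡ 198^2 = 39204 ≡ 443
422^256 ≡ 443^2 = 196249 ≡ 109
357 = 256 + 64 + 32 + 4 + 1, so 422^357 ≡ 109·198·272·365·422 ≡ 220 (mod 467)
357^2 = 127449 ≡ 425
357^4 ≡ 425^2 = 180625 ≡ 363
357^8 ≡ 363^2 = 131769 ≡ 75
357^16 ≡ 75^2 = 5625 ≡ 21
357^32 ≡ 21^2 = 441
41 = 32 + 8 + 1, so 357^41 ≡ 441·75·357 ≡ 147 (mod 467)
220·147 = 32340 ≡ 117 (mod 467)
4 ≠ 117, so verification fails.

reject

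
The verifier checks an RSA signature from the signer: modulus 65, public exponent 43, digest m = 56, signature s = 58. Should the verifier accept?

reject

Squares mod 65: s^1≡58, s^2≡49, s^4≡61, s^8≡16, s^16≡61, s^32≡16
43 = 32 + 8 + 2 + 1, so s^43 ≡ 16·16·49·58 ≡ 7 (mod 65)
The recovered value 7 does not match the digest 56.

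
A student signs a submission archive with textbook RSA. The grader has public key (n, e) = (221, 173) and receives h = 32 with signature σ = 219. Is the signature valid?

σ^2 ≡ 219^2 = 47961 ≡ 4
σ^4 ≡ 4^2 = 16
σ^8 ≡ 16^2 = 256 ≡ 35
σ^16 ≡ 35^2 = 1225 ≡ 120
σ^32 ≡ 120^2 = 14400 ≡ 35
σ^64 ≡ 35^2 = 1225 ≡ 120
σ^128 ≡ 120^2 = 14400 ≡ 35
173 = 128 + 32 + 8 + 4 + 1, so σ^173 ≡ 35·35·35·16·219 ≡ 189 (mod 221)
189 ≠ 32, so verification fails.

invalid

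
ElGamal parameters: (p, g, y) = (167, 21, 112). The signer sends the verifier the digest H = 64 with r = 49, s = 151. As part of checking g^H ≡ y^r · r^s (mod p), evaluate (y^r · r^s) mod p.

Squares mod 167: 112^1≡112, 112^2≡19, 112^4≡27, 112^8≡61, 112^16≡47, 112^32≡38
49 = 32 + 16 + 1, so 112^49 ≡ 38·47·112 ≡ 133 (mod 167)
Squares mod 167: 49^1≡49, 49^2≡63, 49^4≡128, 49^8≡18, 49^16≡157, 49^32≡100, 49^64≡147, 49^128≡66
151 = 128 + 16 + 4 + 2 + 1, so 49^151 ≡ 66·157·128·63·49 ≡ 112 (mod 167)
y^r · r^s ≡ 133·112 = 14896 ≡ 33 (mod 167)

33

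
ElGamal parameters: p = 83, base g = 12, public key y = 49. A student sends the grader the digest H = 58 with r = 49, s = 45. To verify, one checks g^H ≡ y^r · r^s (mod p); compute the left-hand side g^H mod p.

12^2 = 144 ≡ 61
12^4 ≡ 61^2 = 3721 ≡ 69
12^8 ≡ 69^2 = 4761 ≡ 30
12^16 ≡ 30^2 = 900 ≡ 70
12^32 ≡ 70^2 = 4900 ≡ 3
58 = 32 + 16 + 8 + 2, so 12^58 ≡ 3·70·30·61 ≡ 10 (mod 83)

10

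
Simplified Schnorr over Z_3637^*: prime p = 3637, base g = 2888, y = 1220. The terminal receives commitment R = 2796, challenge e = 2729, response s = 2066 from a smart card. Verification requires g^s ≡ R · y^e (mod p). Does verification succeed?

g^s mod p:
2888^2 = 8340544 ≡ 903
2888^4 ≡ 903^2 = 815409 ≡ 721
2888^8 ≡ 721^2 = 519841 ≡ 3387
2888^16 ≡ 3387^2 = 11471769 ≡ 671
2888^32 ≡ 671^2 = 450241 ≡ 2890
2888^64 ≡ 2890^2 = 8352100 ≡ 1548
2888^128 ≡ 1548^2 = 2396304 ≡ 3158
2888^256 ≡ 3158^2 = 9972964 ≡ 310
2888^512 ≡ 310^2 = 96100 ≡ 1538
2888^1024 ≡ 1538^2 = 2365444 ≡ 1394
2888^2048 ≡ 1394^2 = 1943236 ≡ 1078
2066 = 2048 + 16 + 2, so 2888^2066 ≡ 1078·671·903 ≡ 1747 (mod 3637)
R · y^e mod p:
1220^2 = 1488400 ≡ 867
1220^4 ≡ 867^2 = 751689 ≡ 2467
1220^8 ≡ 2467^2 = 6086089 ≡ 1388
1220^16 ≡ 1388^2 = 1926544 ≡ 2571
1220^32 ≡ 2571^2 = 6610041 ≡ 1612
1220^64 ≡ 1612^2 = 2598544 ≡ 1726
1220^128 ≡ 1726^2 = 2979076 ≡ 373
1220^256 ≡ 373^2 = 139129 ≡ 923
1220^512 ≡ 923^2 = 851929 ≡ 871
1220^1024 ≡ 871^2 = 758641 ≡ 2145
1220^2048 ≡ 2145^2 = 4601025 ≡ 220
2729 = 2048 + 512 + 128 + 32 + 8 + 1, so 1220^2729 ≡ 220·871·373·1612·1388·1220 ≡ 2770 (mod 3637)
2796·2770 = 7744920 ≡ 1747 (mod 3637)
1747 ≡ 1747 (mod 3637); signature holds.

passes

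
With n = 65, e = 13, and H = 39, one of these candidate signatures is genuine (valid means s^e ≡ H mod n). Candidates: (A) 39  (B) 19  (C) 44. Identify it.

A

Candidate A: Squares mod 65: 39^1≡39, 39^2≡26, 39^4≡26, 39^8≡26; 13 = 8 + 4 + 1, so 39^13 ≡ 26·26·39 ≡ 39 (mod 65)
  → matches H = 39
Candidate B: Squares mod 65: 19^1≡19, 19^2≡36, 19^4≡61, 19^8≡16; 13 = 8 + 4 + 1, so 19^13 ≡ 16·61·19 ≡ 19 (mod 65)
Candidate C: Squares mod 65: 44^1≡44, 44^2≡51, 44^4≡1, 44^8≡1; 13 = 8 + 4 + 1, so 44^13 ≡ 1·1·44 ≡ 44 (mod 65)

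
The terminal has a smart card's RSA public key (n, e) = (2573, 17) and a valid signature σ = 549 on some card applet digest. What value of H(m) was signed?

σ^2 ≡ 549^2 = 301401 ≡ 360
σ^4 ≡ 360^2 = 129600 ≡ 950
σ^8 ≡ 950^2 = 902500 ≡ 1950
σ^16 ≡ 1950^2 = 3802500 ≡ 2179
17 = 16 + 1, so σ^17 ≡ 2179·549 ≡ 2399 (mod 2573)

2399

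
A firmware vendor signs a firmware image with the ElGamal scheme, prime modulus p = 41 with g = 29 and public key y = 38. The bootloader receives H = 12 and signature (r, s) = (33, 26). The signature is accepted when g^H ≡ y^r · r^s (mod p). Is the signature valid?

invalid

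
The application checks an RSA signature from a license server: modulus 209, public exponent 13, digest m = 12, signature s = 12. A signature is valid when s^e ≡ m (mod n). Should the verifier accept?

accept

s^2 ≡ 12^2 = 144
s^4 ≡ 144^2 = 20736 ≡ 45
s^8 ≡ 45^2 = 2025 ≡ 144
13 = 8 + 4 + 1, so s^13 ≡ 144·45·12 ≡ 12 (mod 209)
Since 12 equals the digest 12, verification succeeds.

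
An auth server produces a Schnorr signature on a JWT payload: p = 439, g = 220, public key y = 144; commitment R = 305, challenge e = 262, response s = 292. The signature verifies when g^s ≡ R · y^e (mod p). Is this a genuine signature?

g^s mod p:
Squares mod 439: 220^1≡220, 220^2≡110, 220^4≡247, 220^8≡427, 220^16≡144, 220^32≡103, 220^64≡73, 220^128≡61, 220^256≡209
292 = 256 + 32 + 4, so 220^292 ≡ 209·103·247 ≡ 1 (mod 439)
R · y^e mod p:
Squares mod 439: 144^1≡144, 144^2≡103, 144^4≡73, 144^8≡61, 144^16≡209, 144^32≡220, 144^64≡110, 144^128≡247, 144^256≡427
262 = 256 + 4 + 2, so 144^262 ≡ 427·73·103 ≡ 206 (mod 439)
305·206 = 62830 ≡ 53 (mod 439)
1 ≠ 53; the check fails.

forged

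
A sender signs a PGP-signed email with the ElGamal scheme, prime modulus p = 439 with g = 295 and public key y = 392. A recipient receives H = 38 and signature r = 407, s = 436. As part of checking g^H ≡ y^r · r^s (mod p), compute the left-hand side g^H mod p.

28

295^2 = 87025 ≡ 103
295^4 ≡ 103^2 = 10609 ≡ 73
295^8 ≡ 73^2 = 5329 ≡ 61
295^16 ≡ 61^2 = 3721 ≡ 209
295^32 ≡ 209^2 = 43681 ≡ 220
38 = 32 + 4 + 2, so 295^38 ≡ 220·73·103 ≡ 28 (mod 439)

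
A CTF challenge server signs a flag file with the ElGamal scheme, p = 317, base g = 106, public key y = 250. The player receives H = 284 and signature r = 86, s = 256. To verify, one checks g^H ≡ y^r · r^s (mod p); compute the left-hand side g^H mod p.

212

106^2 = 11236 ≡ 141
106^4 ≡ 141^2 = 19881 ≡ 227
106^8 ≡ 227^2 = 51529 ≡ 175
106^16 ≡ 175^2 = 30625 ≡ 193
106^32 ≡ 193^2 = 37249 ≡ 160
106^64 ≡ 160^2 = 25600 ≡ 240
106^128 ≡ 240^2 = 57600 ≡ 223
106^256 ≡ 223^2 = 49729 ≡ 277
284 = 256 + 16 + 8 + 4, so 106^284 ≡ 277·193·175·227 ≡ 212 (mod 317)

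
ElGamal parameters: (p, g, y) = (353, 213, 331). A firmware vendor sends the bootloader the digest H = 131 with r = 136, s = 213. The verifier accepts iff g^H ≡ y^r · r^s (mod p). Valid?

no

Left side g^H mod p:
Squares mod 353: 213^1≡213, 213^2≡185, 213^4≡337, 213^8≡256, 213^16≡231, 213^32≡58, 213^64≡187, 213^128≡22
131 = 128 + 2 + 1, so 213^131 ≡ 22·185·213 ≡ 295 (mod 353)
Right side y^r · r^s mod p:
Squares mod 353: 331^1≡331, 331^2≡131, 331^4≡217, 331^8≡140, 331^16≡185, 331^32≡337, 331^64≡256, 331^128≡231
136 = 128 + 8, so 331^136 ≡ 231·140 ≡ 217 (mod 353)
Squares mod 353: 136^1≡136, 136^2≡140, 136^4≡185, 136^8≡337, 136^16≡256, 136^32≡231, 136^64≡58, 136^128≡187
213 = 128 + 64 + 16 + 4 + 1, so 136^213 ≡ 187·58·256·185·136 ≡ 168 (mod 353)
217·168 = 36456 ≡ 97 (mod 353)
295 ≠ 97, so verification fails.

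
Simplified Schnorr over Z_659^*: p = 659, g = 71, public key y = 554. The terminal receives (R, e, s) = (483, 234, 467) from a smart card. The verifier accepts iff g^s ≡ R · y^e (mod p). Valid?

yes

g^s mod p:
71^2 = 5041 ≡ 428
71^4 ≡ 428^2 = 183184 ≡ 641
71^8 ≡ 641^2 = 410881 ≡ 324
71^16 ≡ 324^2 = 104976 ≡ 195
71^32 ≡ 195^2 = 38025 ≡ 462
71^64 ≡ 462^2 = 213444 ≡ 587
71^128 ≡ 587^2 = 344569 ≡ 571
71^256 ≡ 571^2 = 326041 ≡ 495
467 = 256 + 128 + 64 + 16 + 2 + 1, so 71^467 ≡ 495·571·587·195·428·71 ≡ 433 (mod 659)
R · y^e mod p:
554^2 = 306916 ≡ 481
554^4 ≡ 481^2 = 231361 ≡ 52
554^8 ≡ 52^2 = 2704 ≡ 68
554^16 ≡ 68^2 = 4624 ≡ 11
554^32 ≡ 11^2 = 121
554^64 ≡ 121^2 = 14641 ≡ 143
554^128 ≡ 143^2 = 20449 ≡ 20
234 = 128 + 64 + 32 + 8 + 2, so 554^234 ≡ 20·143·121·68·481 ≡ 518 (mod 659)
483·518 = 250194 ≡ 433 (mod 659)
433 ≡ 433 (mod 659); signature holds.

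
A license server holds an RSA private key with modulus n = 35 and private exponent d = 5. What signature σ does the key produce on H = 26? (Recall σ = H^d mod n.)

H^5 mod 35 = 31

31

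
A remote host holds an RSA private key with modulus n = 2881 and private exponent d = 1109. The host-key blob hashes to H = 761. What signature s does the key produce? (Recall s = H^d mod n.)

62

H^2 ≡ 761^2 = 579121 ≡ 40
H^4 ≡ 40^2 = 1600
H^8 ≡ 1600^2 = 2560000 ≡ 1672
H^16 ≡ 1672^2 = 2795584 ≡ 1014
H^32 ≡ 1014^2 = 1028196 ≡ 2560
H^64 ≡ 2560^2 = 6553600 ≡ 2206
H^128 ≡ 2206^2 = 4866436 ≡ 427
H^256 ≡ 427^2 = 182329 ≡ 826
H^512 ≡ 826^2 = 682276 ≡ 2360
H^1024 ≡ 2360^2 = 5569600 ≡ 627
1109 = 1024 + 64 + 16 + 4 + 1, so H^1109 ≡ 627·2206·1014·1600·761 ≡ 62 (mod 2881)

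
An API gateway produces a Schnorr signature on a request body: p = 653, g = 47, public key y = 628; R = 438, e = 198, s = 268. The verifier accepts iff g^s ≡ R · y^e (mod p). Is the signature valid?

g^s mod p:
47^2 = 2209 ≡ 250
47^4 ≡ 250^2 = 62500 ≡ 465
47^8 ≡ 465^2 = 216225 ≡ 82
47^16 ≡ 82^2 = 6724 ≡ 194
47^32 ≡ 194^2 = 37636 ≡ 415
47^64 ≡ 415^2 = 172225 ≡ 486
47^128 ≡ 486^2 = 236196 ≡ 463
47^256 ≡ 463^2 = 214369 ≡ 185
268 = 256 + 8 + 4, so 47^268 ≡ 185·82·465 ≡ 344 (mod 653)
R · y^e mod p:
628^2 = 394384 ≡ 625
628^4 ≡ 625^2 = 390625 ≡ 131
628^8 ≡ 131^2 = 17161 ≡ 183
628^16 ≡ 183^2 = 33489 ≡ 186
628^32 ≡ 186^2 = 34596 ≡ 640
628^64 ≡ 640^2 = 409600 ≡ 169
628^128 ≡ 169^2 = 28561 ≡ 482
198 = 128 + 64 + 4 + 2, so 628^198 ≡ 482·169·131·625 ≡ 42 (mod 653)
438·42 = 18396 ≡ 112 (mod 653)
344 ≠ 112; the check fails.

invalid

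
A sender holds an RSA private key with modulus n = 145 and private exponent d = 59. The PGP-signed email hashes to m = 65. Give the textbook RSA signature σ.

Squares mod 145: m^1≡65, m^2≡20, m^4≡110, m^8≡65, m^16≡20, m^32≡110
59 = 32 + 16 + 8 + 2 + 1, so m^59 ≡ 110·20·65·20·65 ≡ 140 (mod 145)

140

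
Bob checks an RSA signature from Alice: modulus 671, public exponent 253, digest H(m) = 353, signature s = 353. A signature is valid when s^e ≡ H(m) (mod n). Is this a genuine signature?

genuine

s^2 ≡ 353^2 = 124609 ≡ 474
s^4 ≡ 474^2 = 224676 ≡ 562
s^8 ≡ 562^2 = 315844 ≡ 474
s^16 ≡ 474^2 = 224676 ≡ 562
s^32 ≡ 562^2 = 315844 ≡ 474
s^64 ≡ 474^2 = 224676 ≡ 562
s^128 ≡ 562^2 = 315844 ≡ 474
253 = 128 + 64 + 32 + 16 + 8 + 4 + 1, so s^253 ≡ 474·562·474·562·474·562·353 ≡ 353 (mod 671)
Since 353 equals the digest 353, verification succeeds.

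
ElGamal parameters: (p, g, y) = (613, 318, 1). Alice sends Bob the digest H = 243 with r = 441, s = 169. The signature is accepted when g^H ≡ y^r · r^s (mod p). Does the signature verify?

Left side g^H mod p:
Squares mod 613: 318^1≡318, 318^2≡592, 318^4≡441, 318^8≡160, 318^16≡467, 318^32≡474, 318^64≡318, 318^128≡592
243 = 128 + 64 + 32 + 16 + 2 + 1, so 318^243 ≡ 592·318·474·467·592·318 ≡ 1 (mod 613)
Right side y^r · r^s mod p:
Squares mod 613: 1^1≡1, 1^2≡1, 1^4≡1, 1^8≡1, 1^16≡1, 1^32≡1, 1^64≡1, 1^128≡1, 1^256≡1
441 = 256 + 128 + 32 + 16 + 8 + 1, so 1^441 ≡ 1·1·1·1·1·1 ≡ 1 (mod 613)
Squares mod 613: 441^1≡441, 441^2≡160, 441^4≡467, 441^8≡474, 441^16≡318, 441^32≡592, 441^64≡441, 441^128≡160
169 = 128 + 32 + 8 + 1, so 441^169 ≡ 160·592·474·441 ≡ 318 (mod 613)
1·318 = 318 ≡ 318 (mod 613)
1 ≠ 318, so verification fails.

does not verify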